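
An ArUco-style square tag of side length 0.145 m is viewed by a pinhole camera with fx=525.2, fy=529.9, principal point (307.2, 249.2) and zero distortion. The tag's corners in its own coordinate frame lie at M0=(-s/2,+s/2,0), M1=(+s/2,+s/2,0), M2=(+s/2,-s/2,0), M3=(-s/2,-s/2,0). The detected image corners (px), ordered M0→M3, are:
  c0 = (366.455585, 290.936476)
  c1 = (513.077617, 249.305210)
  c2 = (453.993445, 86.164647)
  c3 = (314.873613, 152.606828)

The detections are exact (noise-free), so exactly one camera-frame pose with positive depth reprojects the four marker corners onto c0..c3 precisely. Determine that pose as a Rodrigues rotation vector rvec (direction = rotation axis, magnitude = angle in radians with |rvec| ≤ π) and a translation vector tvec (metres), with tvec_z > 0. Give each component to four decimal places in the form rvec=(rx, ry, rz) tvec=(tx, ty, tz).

Intrinsics K: fx=525.2, fy=529.9, cx=307.2, cy=249.2
Marker side s = 0.145 m; corners in marker frame (Z=0):
  M0 = (-0.0725, +0.0725, 0)
  M1 = (+0.0725, +0.0725, 0)
  M2 = (+0.0725, -0.0725, 0)
  M3 = (-0.0725, -0.0725, 0)
Detected image corners:
  c0 = (366.455585, 290.936476) px
  c1 = (513.077617, 249.305210) px
  c2 = (453.993445, 86.164647) px
  c3 = (314.873613, 152.606828) px
Planar DLT: solve 8×8 A·h = b for H (H[2,2]=1):
  H  [+527.69534 +407.56960 +406.48381]
  H  [-588.57137 +1045.91659 +197.30097]
  H  [-1.11077 +0.06806 +1.00000]
B = K⁻¹H; ‖b₁‖=2.077792, ‖b₂‖=2.077792; λ = 2/(‖b₁‖+‖b₂‖) = 0.481280, sign → tz>0 ⇒ λ=+0.481280
r₁ = λ·B[:,0] = (+0.79626,-0.28316,-0.53459); r₂ = λ·B[:,1] = (+0.35433,+0.93455,+0.03275)
r₃ = r₁×r₂ = (+0.49033,-0.21550,+0.84448); SVD([r₁ r₂ r₃]) → R = UVᵀ:
  R  [+0.79626 +0.35433 +0.49033]
  R  [-0.28316 +0.93455 -0.21550]
  R  [-0.53459 +0.03275 +0.84448]
t = (+0.09098, -0.04714, +0.48128) m
tr R = 2.575283; θ = arccos((tr R − 1)/2) = 0.663825 rad = 38.034°
axis k = ((R−Rᵀ)₃₂, (R−Rᵀ)₁₃, (R−Rᵀ)₂₁) / (2 sinθ) = (+0.201462, +0.831734, -0.517331)
rvec = θ·k = (+0.133735, +0.552126, -0.343417)

rvec=(0.1337, 0.5521, -0.3434) tvec=(0.0910, -0.0471, 0.4813)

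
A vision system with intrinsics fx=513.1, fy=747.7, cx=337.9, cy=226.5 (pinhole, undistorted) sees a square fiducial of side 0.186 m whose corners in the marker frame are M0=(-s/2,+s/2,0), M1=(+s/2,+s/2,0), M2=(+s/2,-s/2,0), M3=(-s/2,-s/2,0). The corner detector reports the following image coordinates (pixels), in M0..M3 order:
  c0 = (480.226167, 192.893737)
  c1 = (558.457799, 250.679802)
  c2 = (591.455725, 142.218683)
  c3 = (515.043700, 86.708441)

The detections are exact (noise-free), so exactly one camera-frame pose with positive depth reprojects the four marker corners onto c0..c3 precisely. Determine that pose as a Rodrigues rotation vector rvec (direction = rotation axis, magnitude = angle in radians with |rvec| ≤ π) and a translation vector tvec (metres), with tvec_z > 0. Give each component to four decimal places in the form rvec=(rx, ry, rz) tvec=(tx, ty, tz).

rvec=(-0.1680, 0.0036, 0.4786) tvec=(0.4319, -0.0884, 1.1165)

Intrinsics K: fx=513.1, fy=747.7, cx=337.9, cy=226.5
Marker side s = 0.186 m; corners in marker frame (Z=0):
  M0 = (-0.0930, +0.0930, 0)
  M1 = (+0.0930, +0.0930, 0)
  M2 = (+0.0930, -0.0930, 0)
  M3 = (-0.0930, -0.0930, 0)
Detected image corners:
  c0 = (480.226167, 192.893737) px
  c1 = (558.457799, 250.679802) px
  c2 = (591.455725, 142.218683) px
  c3 = (515.043700, 86.708441) px
Planar DLT: solve 8×8 A·h = b for H (H[2,2]=1):
  H  [+395.07701 -259.18873 +536.38397]
  H  [+298.03094 +552.88592 +167.30882]
  H  [-0.03835 -0.14334 +1.00000]
B = K⁻¹H; ‖b₁‖=0.895626, ‖b₂‖=0.895626; λ = 2/(‖b₁‖+‖b₂‖) = 1.116538, sign → tz>0 ⇒ λ=+1.116538
r₁ = λ·B[:,0] = (+0.88791,+0.45802,-0.04282); r₂ = λ·B[:,1] = (-0.45862,+0.87410,-0.16004)
r₃ = r₁×r₂ = (-0.03587,+0.16174,+0.98618); SVD([r₁ r₂ r₃]) → R = UVᵀ:
  R  [+0.88791 -0.45862 -0.03587]
  R  [+0.45802 +0.87410 +0.16174]
  R  [-0.04282 -0.16004 +0.98618]
t = (+0.43191, -0.08839, +1.11654) m
tr R = 2.748195; θ = arccos((tr R − 1)/2) = 0.507221 rad = 29.062°
axis k = ((R−Rᵀ)₃₂, (R−Rᵀ)₁₃, (R−Rᵀ)₂₁) / (2 sinθ) = (-0.331223, +0.007147, +0.943525)
rvec = θ·k = (-0.168003, +0.003625, +0.478576)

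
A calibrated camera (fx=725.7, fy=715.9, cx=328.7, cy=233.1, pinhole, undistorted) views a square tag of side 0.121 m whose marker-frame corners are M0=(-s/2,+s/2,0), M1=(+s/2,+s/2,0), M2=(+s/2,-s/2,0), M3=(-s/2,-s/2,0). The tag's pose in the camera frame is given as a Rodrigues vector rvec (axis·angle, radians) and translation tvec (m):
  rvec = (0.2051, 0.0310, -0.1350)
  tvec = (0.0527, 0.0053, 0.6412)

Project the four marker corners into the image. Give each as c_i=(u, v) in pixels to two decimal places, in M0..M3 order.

Intrinsics K: fx=725.7, fy=715.9, cx=328.7, cy=233.1
Marker side s = 0.121 m; corners in marker frame (Z=0):
  M0 = (-0.0605, +0.0605, 0)
  M1 = (+0.0605, +0.0605, 0)
  M2 = (+0.0605, -0.0605, 0)
  M3 = (-0.0605, -0.0605, 0)
rvec = (0.2051, 0.0310, -0.1350), |rvec| = θ = 0.24749 rad = 14.180°
Rodrigues: sinθ=0.24497, 1−cosθ=0.03047; R = I + sinθ·[k]× + (1−cosθ)·[k]×²:
    [+0.99046 +0.13679 +0.01691]
    [-0.13046 +0.97001 -0.20509]
    [-0.04446 +0.20093 +0.97860]
t = (0.0527, 0.0053, 0.6412) m
M0: Pc = R·M0+t = (+0.00105, +0.07188, +0.65605); u = 725.7·(+0.00105)/0.65605 + 328.7 = 329.8650, v = 715.9·(+0.07188)/0.65605 + 233.1 = 311.5363
M1: Pc = R·M1+t = (+0.12090, +0.05609, +0.65067); u = 725.7·(+0.12090)/0.65067 + 328.7 = 463.5400, v = 715.9·(+0.05609)/0.65067 + 233.1 = 294.8161
M2: Pc = R·M2+t = (+0.10435, -0.06128, +0.62635); u = 725.7·(+0.10435)/0.62635 + 328.7 = 449.5973, v = 715.9·(-0.06128)/0.62635 + 233.1 = 163.0609
M3: Pc = R·M3+t = (-0.01550, -0.04549, +0.63173); u = 725.7·(-0.01550)/0.63173 + 328.7 = 310.8964, v = 715.9·(-0.04549)/0.63173 + 233.1 = 181.5465

c0=(329.86, 311.54) c1=(463.54, 294.82) c2=(449.60, 163.06) c3=(310.90, 181.55)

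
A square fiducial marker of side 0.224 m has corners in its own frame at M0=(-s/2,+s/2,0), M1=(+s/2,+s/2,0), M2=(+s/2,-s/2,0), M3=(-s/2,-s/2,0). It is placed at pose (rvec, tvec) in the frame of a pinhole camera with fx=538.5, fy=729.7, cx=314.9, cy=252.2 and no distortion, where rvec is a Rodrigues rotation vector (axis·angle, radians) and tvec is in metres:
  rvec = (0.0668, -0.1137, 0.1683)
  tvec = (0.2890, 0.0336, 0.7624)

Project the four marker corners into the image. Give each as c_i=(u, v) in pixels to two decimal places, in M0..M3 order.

c0=(429.07, 373.40) c1=(576.27, 403.41) c2=(607.37, 196.91) c3=(458.76, 159.02)

Intrinsics K: fx=538.5, fy=729.7, cx=314.9, cy=252.2
Marker side s = 0.224 m; corners in marker frame (Z=0):
  M0 = (-0.1120, +0.1120, 0)
  M1 = (+0.1120, +0.1120, 0)
  M2 = (+0.1120, -0.1120, 0)
  M3 = (-0.1120, -0.1120, 0)
rvec = (0.0668, -0.1137, 0.1683), |rvec| = θ = 0.21381 rad = 12.250°
Rodrigues: sinθ=0.21218, 1−cosθ=0.02277; R = I + sinθ·[k]× + (1−cosθ)·[k]×²:
    [+0.97945 -0.17080 -0.10724]
    [+0.16324 +0.98367 -0.07582]
    [+0.11844 +0.05676 +0.99134]
t = (0.2890, 0.0336, 0.7624) m
M0: Pc = R·M0+t = (+0.16017, +0.12549, +0.75549); u = 538.5·(+0.16017)/0.75549 + 314.9 = 429.0669, v = 729.7·(+0.12549)/0.75549 + 252.2 = 373.4041
M1: Pc = R·M1+t = (+0.37957, +0.16205, +0.78202); u = 538.5·(+0.37957)/0.78202 + 314.9 = 576.2708, v = 729.7·(+0.16205)/0.78202 + 252.2 = 403.4111
M2: Pc = R·M2+t = (+0.41783, -0.05829, +0.76931); u = 538.5·(+0.41783)/0.76931 + 314.9 = 607.3718, v = 729.7·(-0.05829)/0.76931 + 252.2 = 196.9127
M3: Pc = R·M3+t = (+0.19843, -0.09485, +0.74278); u = 538.5·(+0.19843)/0.74278 + 314.9 = 458.7590, v = 729.7·(-0.09485)/0.74278 + 252.2 = 159.0166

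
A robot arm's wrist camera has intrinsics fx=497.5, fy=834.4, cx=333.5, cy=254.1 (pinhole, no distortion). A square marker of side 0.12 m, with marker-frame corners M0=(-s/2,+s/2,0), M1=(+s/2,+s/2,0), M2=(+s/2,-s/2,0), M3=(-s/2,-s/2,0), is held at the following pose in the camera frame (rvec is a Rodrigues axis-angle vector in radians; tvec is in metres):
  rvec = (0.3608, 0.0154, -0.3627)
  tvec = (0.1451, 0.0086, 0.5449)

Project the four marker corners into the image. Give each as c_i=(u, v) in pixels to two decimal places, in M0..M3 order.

Intrinsics K: fx=497.5, fy=834.4, cx=333.5, cy=254.1
Marker side s = 0.12 m; corners in marker frame (Z=0):
  M0 = (-0.0600, +0.0600, 0)
  M1 = (+0.0600, +0.0600, 0)
  M2 = (+0.0600, -0.0600, 0)
  M3 = (-0.0600, -0.0600, 0)
rvec = (0.3608, 0.0154, -0.3627), |rvec| = θ = 0.51183 rad = 29.325°
Rodrigues: sinθ=0.48977, 1−cosθ=0.12815; R = I + sinθ·[k]× + (1−cosθ)·[k]×²:
    [+0.93553 +0.34979 -0.04928]
    [-0.34435 +0.87197 -0.34798]
    [-0.07875 +0.34252 +0.93620]
t = (0.1451, 0.0086, 0.5449) m
M0: Pc = R·M0+t = (+0.10996, +0.08158, +0.57018); u = 497.5·(+0.10996)/0.57018 + 333.5 = 429.4402, v = 834.4·(+0.08158)/0.57018 + 254.1 = 373.4836
M1: Pc = R·M1+t = (+0.22222, +0.04026, +0.56073); u = 497.5·(+0.22222)/0.56073 + 333.5 = 530.6623, v = 834.4·(+0.04026)/0.56073 + 254.1 = 314.0052
M2: Pc = R·M2+t = (+0.18024, -0.06438, +0.51962); u = 497.5·(+0.18024)/0.51962 + 333.5 = 506.0704, v = 834.4·(-0.06438)/0.51962 + 254.1 = 150.7213
M3: Pc = R·M3+t = (+0.06798, -0.02306, +0.52907); u = 497.5·(+0.06798)/0.52907 + 333.5 = 397.4239, v = 834.4·(-0.02306)/0.52907 + 254.1 = 217.7370

c0=(429.44, 373.48) c1=(530.66, 314.01) c2=(506.07, 150.72) c3=(397.42, 217.74)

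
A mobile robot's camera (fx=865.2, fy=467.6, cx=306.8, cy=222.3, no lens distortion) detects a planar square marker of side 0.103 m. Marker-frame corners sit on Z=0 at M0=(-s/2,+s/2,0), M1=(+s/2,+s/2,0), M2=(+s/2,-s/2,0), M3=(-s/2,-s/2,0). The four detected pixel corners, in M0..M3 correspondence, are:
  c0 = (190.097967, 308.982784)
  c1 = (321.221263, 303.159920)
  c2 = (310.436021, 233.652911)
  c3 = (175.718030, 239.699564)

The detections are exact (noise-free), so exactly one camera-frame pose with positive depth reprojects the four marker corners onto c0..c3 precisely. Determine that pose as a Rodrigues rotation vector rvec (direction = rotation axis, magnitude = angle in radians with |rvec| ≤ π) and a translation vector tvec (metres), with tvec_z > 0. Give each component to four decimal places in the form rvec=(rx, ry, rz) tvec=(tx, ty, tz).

Intrinsics K: fx=865.2, fy=467.6, cx=306.8, cy=222.3
Marker side s = 0.103 m; corners in marker frame (Z=0):
  M0 = (-0.0515, +0.0515, 0)
  M1 = (+0.0515, +0.0515, 0)
  M2 = (+0.0515, -0.0515, 0)
  M3 = (-0.0515, -0.0515, 0)
Detected image corners:
  c0 = (190.097967, 308.982784) px
  c1 = (321.221263, 303.159920) px
  c2 = (310.436021, 233.652911) px
  c3 = (175.718030, 239.699564) px
Planar DLT: solve 8×8 A·h = b for H (H[2,2]=1):
  H  [+1288.06466 +187.85102 +249.42360]
  H  [-59.98788 +745.21665 +271.84580]
  H  [-0.00878 +0.26339 +1.00000]
B = K⁻¹H; ‖b₁‖=1.497042, ‖b₂‖=1.497042; λ = 2/(‖b₁‖+‖b₂‖) = 0.667984, sign → tz>0 ⇒ λ=+0.667984
r₁ = λ·B[:,0] = (+0.99654,-0.08291,-0.00587); r₂ = λ·B[:,1] = (+0.08264,+0.98093,+0.17594)
r₃ = r₁×r₂ = (-0.00883,-0.17582,+0.98438); SVD([r₁ r₂ r₃]) → R = UVᵀ:
  R  [+0.99654 +0.08264 -0.00883]
  R  [-0.08291 +0.98093 -0.17582]
  R  [-0.00587 +0.17594 +0.98438]
t = (-0.04430, +0.07078, +0.66798) m
tr R = 2.961848; θ = arccos((tr R − 1)/2) = 0.195636 rad = 11.209°
axis k = ((R−Rᵀ)₃₂, (R−Rᵀ)₁₃, (R−Rᵀ)₂₁) / (2 sinθ) = (+0.904779, -0.007624, -0.425812)
rvec = θ·k = (+0.177008, -0.001492, -0.083304)

rvec=(0.1770, -0.0015, -0.0833) tvec=(-0.0443, 0.0708, 0.6680)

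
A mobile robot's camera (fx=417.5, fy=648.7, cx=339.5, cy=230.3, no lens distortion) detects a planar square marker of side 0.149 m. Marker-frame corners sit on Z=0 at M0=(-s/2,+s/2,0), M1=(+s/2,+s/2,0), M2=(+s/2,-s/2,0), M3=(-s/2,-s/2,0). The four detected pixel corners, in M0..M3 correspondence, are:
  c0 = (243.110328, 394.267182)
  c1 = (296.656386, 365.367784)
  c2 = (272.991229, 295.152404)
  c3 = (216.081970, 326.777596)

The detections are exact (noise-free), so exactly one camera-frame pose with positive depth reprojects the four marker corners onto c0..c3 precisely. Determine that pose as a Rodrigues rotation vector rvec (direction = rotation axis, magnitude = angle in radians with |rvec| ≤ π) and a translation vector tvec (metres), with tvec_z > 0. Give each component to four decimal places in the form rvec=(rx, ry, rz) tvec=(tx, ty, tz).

rvec=(0.4869, -0.0105, -0.3575) tvec=(-0.2045, 0.1866, 1.0410)

Intrinsics K: fx=417.5, fy=648.7, cx=339.5, cy=230.3
Marker side s = 0.149 m; corners in marker frame (Z=0):
  M0 = (-0.0745, +0.0745, 0)
  M1 = (+0.0745, +0.0745, 0)
  M2 = (+0.0745, -0.0745, 0)
  M3 = (-0.0745, -0.0745, 0)
Detected image corners:
  c0 = (243.110328, 394.267182) px
  c1 = (296.656386, 365.367784) px
  c2 = (272.991229, 295.152404) px
  c3 = (216.081970, 326.777596) px
Planar DLT: solve 8×8 A·h = b for H (H[2,2]=1):
  H  [+351.86392 +283.74965 +257.47957]
  H  [-227.53712 +614.56383 +346.60450]
  H  [-0.07162 +0.44157 +1.00000]
B = K⁻¹H; ‖b₁‖=0.960632, ‖b₂‖=0.960632; λ = 2/(‖b₁‖+‖b₂‖) = 1.040981, sign → tz>0 ⇒ λ=+1.040981
r₁ = λ·B[:,0] = (+0.93795,-0.33867,-0.07455); r₂ = λ·B[:,1] = (+0.33370,+0.82301,+0.45967)
r₃ = r₁×r₂ = (-0.09432,-0.45602,+0.88496); SVD([r₁ r₂ r₃]) → R = UVᵀ:
  R  [+0.93795 +0.33370 -0.09432]
  R  [-0.33867 +0.82301 -0.45602]
  R  [-0.07455 +0.45967 +0.88496]
t = (-0.20451, +0.18664, +1.04098) m
tr R = 2.645916; θ = arccos((tr R − 1)/2) = 0.604198 rad = 34.618°
axis k = ((R−Rᵀ)₃₂, (R−Rᵀ)₁₃, (R−Rᵀ)₂₁) / (2 sinθ) = (+0.805922, -0.017398, -0.591766)
rvec = θ·k = (+0.486937, -0.010512, -0.357544)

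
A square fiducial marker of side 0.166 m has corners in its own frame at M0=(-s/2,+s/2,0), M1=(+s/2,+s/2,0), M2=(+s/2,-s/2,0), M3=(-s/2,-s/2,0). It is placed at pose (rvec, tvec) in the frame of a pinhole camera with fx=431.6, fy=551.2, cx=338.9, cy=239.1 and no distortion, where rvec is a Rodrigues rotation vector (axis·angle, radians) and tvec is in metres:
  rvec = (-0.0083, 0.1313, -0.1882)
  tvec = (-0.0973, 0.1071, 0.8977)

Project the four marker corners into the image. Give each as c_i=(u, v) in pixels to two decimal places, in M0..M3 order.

Intrinsics K: fx=431.6, fy=551.2, cx=338.9, cy=239.1
Marker side s = 0.166 m; corners in marker frame (Z=0):
  M0 = (-0.0830, +0.0830, 0)
  M1 = (+0.0830, +0.0830, 0)
  M2 = (+0.0830, -0.0830, 0)
  M3 = (-0.0830, -0.0830, 0)
rvec = (-0.0083, 0.1313, -0.1882), |rvec| = θ = 0.22963 rad = 13.157°
Rodrigues: sinθ=0.22761, 1−cosθ=0.02625; R = I + sinθ·[k]× + (1−cosθ)·[k]×²:
    [+0.97379 +0.18601 +0.13093]
    [-0.18709 +0.98233 -0.00407]
    [-0.12937 -0.02053 +0.99138]
t = (-0.0973, 0.1071, 0.8977) m
M0: Pc = R·M0+t = (-0.16269, +0.20416, +0.90673); u = 431.6·(-0.16269)/0.90673 + 338.9 = 261.4626, v = 551.2·(+0.20416)/0.90673 + 239.1 = 363.2095
M1: Pc = R·M1+t = (-0.00104, +0.17310, +0.88526); u = 431.6·(-0.00104)/0.88526 + 338.9 = 338.3944, v = 551.2·(+0.17310)/0.88526 + 239.1 = 346.8826
M2: Pc = R·M2+t = (-0.03191, +0.01004, +0.88867); u = 431.6·(-0.03191)/0.88867 + 338.9 = 323.4001, v = 551.2·(+0.01004)/0.88867 + 239.1 = 245.3259
M3: Pc = R·M3+t = (-0.19356, +0.04110, +0.91014); u = 431.6·(-0.19356)/0.91014 + 338.9 = 247.1102, v = 551.2·(+0.04110)/0.91014 + 239.1 = 263.9880

c0=(261.46, 363.21) c1=(338.39, 346.88) c2=(323.40, 245.33) c3=(247.11, 263.99)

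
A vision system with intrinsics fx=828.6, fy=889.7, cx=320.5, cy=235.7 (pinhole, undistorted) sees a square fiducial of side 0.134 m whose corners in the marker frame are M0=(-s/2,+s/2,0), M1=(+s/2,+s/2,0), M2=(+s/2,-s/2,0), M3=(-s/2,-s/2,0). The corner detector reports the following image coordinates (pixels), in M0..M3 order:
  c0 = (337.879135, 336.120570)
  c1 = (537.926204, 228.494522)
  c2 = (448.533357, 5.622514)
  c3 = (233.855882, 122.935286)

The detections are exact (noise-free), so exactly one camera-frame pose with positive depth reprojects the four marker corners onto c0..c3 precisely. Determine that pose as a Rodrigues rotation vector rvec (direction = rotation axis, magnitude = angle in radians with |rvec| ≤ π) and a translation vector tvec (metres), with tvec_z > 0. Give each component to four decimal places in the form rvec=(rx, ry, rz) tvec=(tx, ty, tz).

Intrinsics K: fx=828.6, fy=889.7, cx=320.5, cy=235.7
Marker side s = 0.134 m; corners in marker frame (Z=0):
  M0 = (-0.0670, +0.0670, 0)
  M1 = (+0.0670, +0.0670, 0)
  M2 = (+0.0670, -0.0670, 0)
  M3 = (-0.0670, -0.0670, 0)
Detected image corners:
  c0 = (337.879135, 336.120570) px
  c1 = (537.926204, 228.494522) px
  c2 = (448.533357, 5.622514) px
  c3 = (233.855882, 122.935286) px
Planar DLT: solve 8×8 A·h = b for H (H[2,2]=1):
  H  [+1526.64697 +935.76624 +390.99178]
  H  [-846.36845 +1722.11171 +177.48564]
  H  [-0.04832 +0.54907 +1.00000]
B = K⁻¹H; ‖b₁‖=2.084928, ‖b₂‖=2.084928; λ = 2/(‖b₁‖+‖b₂‖) = 0.479633, sign → tz>0 ⇒ λ=+0.479633
r₁ = λ·B[:,0] = (+0.89266,-0.45013,-0.02318); r₂ = λ·B[:,1] = (+0.43980,+0.85862,+0.26335)
r₃ = r₁×r₂ = (-0.09864,-0.24528,+0.96442); SVD([r₁ r₂ r₃]) → R = UVᵀ:
  R  [+0.89266 +0.43980 -0.09864]
  R  [-0.45013 +0.85862 -0.24528]
  R  [-0.02318 +0.26335 +0.96442]
t = (+0.04080, -0.03138, +0.47963) m
tr R = 2.715698; θ = arccos((tr R − 1)/2) = 0.539727 rad = 30.924°
axis k = ((R−Rᵀ)₃₂, (R−Rᵀ)₁₃, (R−Rᵀ)₂₁) / (2 sinθ) = (+0.494866, -0.073423, -0.865862)
rvec = θ·k = (+0.267093, -0.039628, -0.467329)

rvec=(0.2671, -0.0396, -0.4673) tvec=(0.0408, -0.0314, 0.4796)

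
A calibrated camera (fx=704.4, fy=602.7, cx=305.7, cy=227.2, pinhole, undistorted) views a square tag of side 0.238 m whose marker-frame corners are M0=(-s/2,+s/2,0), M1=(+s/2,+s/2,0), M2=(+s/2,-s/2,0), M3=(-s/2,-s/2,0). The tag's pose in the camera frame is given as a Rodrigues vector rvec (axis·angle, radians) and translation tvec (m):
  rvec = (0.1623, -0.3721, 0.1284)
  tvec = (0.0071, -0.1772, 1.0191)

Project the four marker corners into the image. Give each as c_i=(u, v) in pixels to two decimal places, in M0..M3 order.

Intrinsics K: fx=704.4, fy=602.7, cx=305.7, cy=227.2
Marker side s = 0.238 m; corners in marker frame (Z=0):
  M0 = (-0.1190, +0.1190, 0)
  M1 = (+0.1190, +0.1190, 0)
  M2 = (+0.1190, -0.1190, 0)
  M3 = (-0.1190, -0.1190, 0)
rvec = (0.1623, -0.3721, 0.1284), |rvec| = θ = 0.42578 rad = 24.395°
Rodrigues: sinθ=0.41303, 1−cosθ=0.08928; R = I + sinθ·[k]× + (1−cosθ)·[k]×²:
    [+0.92369 -0.15430 -0.35070]
    [+0.09481 +0.97891 -0.18097]
    [+0.37122 +0.13391 +0.91884]
t = (0.0071, -0.1772, 1.0191) m
M0: Pc = R·M0+t = (-0.12118, -0.07199, +0.99086); u = 704.4·(-0.12118)/0.99086 + 305.7 = 219.5529, v = 602.7·(-0.07199)/0.99086 + 227.2 = 183.4097
M1: Pc = R·M1+t = (+0.09866, -0.04943, +1.07921); u = 704.4·(+0.09866)/1.07921 + 305.7 = 370.0938, v = 602.7·(-0.04943)/1.07921 + 227.2 = 199.5967
M2: Pc = R·M2+t = (+0.13538, -0.28241, +1.04734); u = 704.4·(+0.13538)/1.04734 + 305.7 = 396.7517, v = 602.7·(-0.28241)/1.04734 + 227.2 = 64.6865
M3: Pc = R·M3+t = (-0.08446, -0.30497, +0.95899); u = 704.4·(-0.08446)/0.95899 + 305.7 = 243.6638, v = 602.7·(-0.30497)/0.95899 + 227.2 = 35.5325

c0=(219.55, 183.41) c1=(370.09, 199.60) c2=(396.75, 64.69) c3=(243.66, 35.53)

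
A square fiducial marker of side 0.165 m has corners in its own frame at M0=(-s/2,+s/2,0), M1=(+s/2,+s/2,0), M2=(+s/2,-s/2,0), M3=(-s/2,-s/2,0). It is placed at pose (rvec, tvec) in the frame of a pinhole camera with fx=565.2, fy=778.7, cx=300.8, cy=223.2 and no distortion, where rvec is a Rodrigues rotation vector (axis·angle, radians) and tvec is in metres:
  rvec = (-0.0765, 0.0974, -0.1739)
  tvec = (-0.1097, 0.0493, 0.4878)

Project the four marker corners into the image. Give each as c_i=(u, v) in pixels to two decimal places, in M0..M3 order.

c0=(96.33, 454.23) c1=(283.01, 413.63) c2=(251.20, 149.28) c3=(70.64, 196.57)

Intrinsics K: fx=565.2, fy=778.7, cx=300.8, cy=223.2
Marker side s = 0.165 m; corners in marker frame (Z=0):
  M0 = (-0.0825, +0.0825, 0)
  M1 = (+0.0825, +0.0825, 0)
  M2 = (+0.0825, -0.0825, 0)
  M3 = (-0.0825, -0.0825, 0)
rvec = (-0.0765, 0.0974, -0.1739), |rvec| = θ = 0.21350 rad = 12.232°
Rodrigues: sinθ=0.21188, 1−cosθ=0.02270; R = I + sinθ·[k]× + (1−cosθ)·[k]×²:
    [+0.98021 +0.16887 +0.10329]
    [-0.17629 +0.98202 +0.06748]
    [-0.09004 -0.08436 +0.99236]
t = (-0.1097, 0.0493, 0.4878) m
M0: Pc = R·M0+t = (-0.17664, +0.14486, +0.48827); u = 565.2·(-0.17664)/0.48827 + 300.8 = 96.3337, v = 778.7·(+0.14486)/0.48827 + 223.2 = 454.2271
M1: Pc = R·M1+t = (-0.01490, +0.11577, +0.47341); u = 565.2·(-0.01490)/0.47341 + 300.8 = 283.0102, v = 778.7·(+0.11577)/0.47341 + 223.2 = 413.6303
M2: Pc = R·M2+t = (-0.04276, -0.04626, +0.48733); u = 565.2·(-0.04276)/0.48733 + 300.8 = 251.2025, v = 778.7·(-0.04626)/0.48733 + 223.2 = 149.2802
M3: Pc = R·M3+t = (-0.20450, -0.01717, +0.50219); u = 565.2·(-0.20450)/0.50219 + 300.8 = 70.6409, v = 778.7·(-0.01717)/0.50219 + 223.2 = 196.5719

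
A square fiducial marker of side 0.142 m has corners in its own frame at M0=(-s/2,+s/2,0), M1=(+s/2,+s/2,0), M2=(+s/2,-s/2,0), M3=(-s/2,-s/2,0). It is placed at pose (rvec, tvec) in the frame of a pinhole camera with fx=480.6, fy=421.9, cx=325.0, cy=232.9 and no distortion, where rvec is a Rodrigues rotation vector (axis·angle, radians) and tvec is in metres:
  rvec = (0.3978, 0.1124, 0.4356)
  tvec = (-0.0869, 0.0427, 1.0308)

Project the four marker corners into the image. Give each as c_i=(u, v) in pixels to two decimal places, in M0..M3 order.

Intrinsics K: fx=480.6, fy=421.9, cx=325.0, cy=232.9
Marker side s = 0.142 m; corners in marker frame (Z=0):
  M0 = (-0.0710, +0.0710, 0)
  M1 = (+0.0710, +0.0710, 0)
  M2 = (+0.0710, -0.0710, 0)
  M3 = (-0.0710, -0.0710, 0)
rvec = (0.3978, 0.1124, 0.4356), |rvec| = θ = 0.60052 rad = 34.407°
Rodrigues: sinθ=0.56507, 1−cosθ=0.17496; R = I + sinθ·[k]× + (1−cosθ)·[k]×²:
    [+0.90181 -0.38819 +0.18983]
    [+0.43158 +0.83117 -0.35056]
    [-0.02170 +0.39807 +0.91710]
t = (-0.0869, 0.0427, 1.0308) m
M0: Pc = R·M0+t = (-0.17849, +0.07107, +1.06060); u = 480.6·(-0.17849)/1.06060 + 325.0 = 244.1191, v = 421.9·(+0.07107)/1.06060 + 232.9 = 261.1715
M1: Pc = R·M1+t = (-0.05043, +0.13236, +1.05752); u = 480.6·(-0.05043)/1.05752 + 325.0 = 302.0803, v = 421.9·(+0.13236)/1.05752 + 232.9 = 285.7033
M2: Pc = R·M2+t = (+0.00469, +0.01433, +1.00100); u = 480.6·(+0.00469)/1.00100 + 325.0 = 327.2520, v = 421.9·(+0.01433)/1.00100 + 232.9 = 238.9394
M3: Pc = R·M3+t = (-0.12337, -0.04696, +1.00408); u = 480.6·(-0.12337)/1.00408 + 325.0 = 265.9506, v = 421.9·(-0.04696)/1.00408 + 232.9 = 213.1700

c0=(244.12, 261.17) c1=(302.08, 285.70) c2=(327.25, 238.94) c3=(265.95, 213.17)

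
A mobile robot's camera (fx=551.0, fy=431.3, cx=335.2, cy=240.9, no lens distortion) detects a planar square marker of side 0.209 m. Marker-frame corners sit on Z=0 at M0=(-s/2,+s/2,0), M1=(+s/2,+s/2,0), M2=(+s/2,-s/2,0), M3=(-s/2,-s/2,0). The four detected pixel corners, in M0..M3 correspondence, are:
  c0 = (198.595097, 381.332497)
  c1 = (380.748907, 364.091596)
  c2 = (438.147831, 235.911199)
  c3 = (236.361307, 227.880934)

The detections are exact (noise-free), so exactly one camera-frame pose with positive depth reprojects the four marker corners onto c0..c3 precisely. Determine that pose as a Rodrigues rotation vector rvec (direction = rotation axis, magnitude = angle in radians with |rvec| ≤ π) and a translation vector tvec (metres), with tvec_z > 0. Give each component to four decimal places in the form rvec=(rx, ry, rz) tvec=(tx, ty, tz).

rvec=(0.4505, -0.4796, 0.1497) tvec=(-0.0144, 0.0832, 0.5403)

Intrinsics K: fx=551.0, fy=431.3, cx=335.2, cy=240.9
Marker side s = 0.209 m; corners in marker frame (Z=0):
  M0 = (-0.1045, +0.1045, 0)
  M1 = (+0.1045, +0.1045, 0)
  M2 = (+0.1045, -0.1045, 0)
  M3 = (-0.1045, -0.1045, 0)
Detected image corners:
  c0 = (198.595097, 381.332497) px
  c1 = (380.748907, 364.091596) px
  c2 = (438.147831, 235.911199) px
  c3 = (236.361307, 227.880934) px
Planar DLT: solve 8×8 A·h = b for H (H[2,2]=1):
  H  [+1191.46220 -10.09502 +320.54838]
  H  [+240.07130 +882.19078 +307.30034]
  H  [+0.88182 +0.70790 +1.00000]
B = K⁻¹H; ‖b₁‖=1.850755, ‖b₂‖=1.850755; λ = 2/(‖b₁‖+‖b₂‖) = 0.540320, sign → tz>0 ⇒ λ=+0.540320
r₁ = λ·B[:,0] = (+0.87851,+0.03463,+0.47647); r₂ = λ·B[:,1] = (-0.24259,+0.89154,+0.38249)
r₃ = r₁×r₂ = (-0.41155,-0.45161,+0.79163); SVD([r₁ r₂ r₃]) → R = UVᵀ:
  R  [+0.87851 -0.24259 -0.41155]
  R  [+0.03463 +0.89154 -0.45161]
  R  [+0.47647 +0.38249 +0.79163]
t = (-0.01437, +0.08318, +0.54032) m
tr R = 2.561684; θ = arccos((tr R − 1)/2) = 0.674784 rad = 38.662°
axis k = ((R−Rᵀ)₃₂, (R−Rᵀ)₁₃, (R−Rᵀ)₂₁) / (2 sinθ) = (+0.667572, -0.710719, +0.221869)
rvec = θ·k = (+0.450467, -0.479582, +0.149713)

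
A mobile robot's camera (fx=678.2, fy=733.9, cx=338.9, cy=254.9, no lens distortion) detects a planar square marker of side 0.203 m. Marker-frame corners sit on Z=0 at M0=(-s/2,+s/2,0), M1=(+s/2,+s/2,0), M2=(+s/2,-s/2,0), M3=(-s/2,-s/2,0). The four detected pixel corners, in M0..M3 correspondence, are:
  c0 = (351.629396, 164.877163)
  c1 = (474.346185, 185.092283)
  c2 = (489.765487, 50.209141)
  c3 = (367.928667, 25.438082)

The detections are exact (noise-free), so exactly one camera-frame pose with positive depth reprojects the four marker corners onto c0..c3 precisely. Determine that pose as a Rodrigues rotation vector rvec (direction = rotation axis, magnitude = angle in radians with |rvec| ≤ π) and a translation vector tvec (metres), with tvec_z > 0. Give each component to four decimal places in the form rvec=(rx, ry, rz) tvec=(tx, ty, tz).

Intrinsics K: fx=678.2, fy=733.9, cx=338.9, cy=254.9
Marker side s = 0.203 m; corners in marker frame (Z=0):
  M0 = (-0.1015, +0.1015, 0)
  M1 = (+0.1015, +0.1015, 0)
  M2 = (+0.1015, -0.1015, 0)
  M3 = (-0.1015, -0.1015, 0)
Detected image corners:
  c0 = (351.629396, 164.877163) px
  c1 = (474.346185, 185.092283) px
  c2 = (489.765487, 50.209141) px
  c3 = (367.928667, 25.438082) px
Planar DLT: solve 8×8 A·h = b for H (H[2,2]=1):
  H  [+672.18023 -83.95244 +421.95821]
  H  [+128.47280 +673.99907 +106.49658]
  H  [+0.16591 -0.01393 +1.00000]
B = K⁻¹H; ‖b₁‖=0.930686, ‖b₂‖=0.930686; λ = 2/(‖b₁‖+‖b₂‖) = 1.074477, sign → tz>0 ⇒ λ=+1.074477
r₁ = λ·B[:,0] = (+0.97586,+0.12618,+0.17827); r₂ = λ·B[:,1] = (-0.12553,+0.99198,-0.01497)
r₃ = r₁×r₂ = (-0.17873,-0.00777,+0.98387); SVD([r₁ r₂ r₃]) → R = UVᵀ:
  R  [+0.97586 -0.12553 -0.17873]
  R  [+0.12618 +0.99198 -0.00777]
  R  [+0.17827 -0.01497 +0.98387]
t = (+0.13159, -0.21727, +1.07448) m
tr R = 2.951705; θ = arccos((tr R − 1)/2) = 0.220207 rad = 12.617°
axis k = ((R−Rᵀ)₃₂, (R−Rᵀ)₁₃, (R−Rᵀ)₂₁) / (2 sinθ) = (-0.016485, -0.817172, +0.576158)
rvec = θ·k = (-0.003630, -0.179947, +0.126874)

rvec=(-0.0036, -0.1799, 0.1269) tvec=(0.1316, -0.2173, 1.0745)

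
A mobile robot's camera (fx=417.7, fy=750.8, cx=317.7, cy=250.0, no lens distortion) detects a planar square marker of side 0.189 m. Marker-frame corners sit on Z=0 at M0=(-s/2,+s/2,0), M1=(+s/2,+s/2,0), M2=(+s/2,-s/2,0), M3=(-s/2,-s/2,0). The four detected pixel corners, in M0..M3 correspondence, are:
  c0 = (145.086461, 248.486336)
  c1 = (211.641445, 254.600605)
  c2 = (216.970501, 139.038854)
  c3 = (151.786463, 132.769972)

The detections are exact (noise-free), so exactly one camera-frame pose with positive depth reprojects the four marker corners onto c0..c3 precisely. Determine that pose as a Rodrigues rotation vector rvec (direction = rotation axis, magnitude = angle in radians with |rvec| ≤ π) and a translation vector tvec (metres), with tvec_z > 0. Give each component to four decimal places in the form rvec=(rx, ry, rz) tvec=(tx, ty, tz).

Intrinsics K: fx=417.7, fy=750.8, cx=317.7, cy=250.0
Marker side s = 0.189 m; corners in marker frame (Z=0):
  M0 = (-0.0945, +0.0945, 0)
  M1 = (+0.0945, +0.0945, 0)
  M2 = (+0.0945, -0.0945, 0)
  M3 = (-0.0945, -0.0945, 0)
Detected image corners:
  c0 = (145.086461, 248.486336) px
  c1 = (211.641445, 254.600605) px
  c2 = (216.970501, 139.038854) px
  c3 = (151.786463, 132.769972) px
Planar DLT: solve 8×8 A·h = b for H (H[2,2]=1):
  H  [+350.81961 -51.57769 +181.44235]
  H  [+35.26433 +590.74141 +193.13246]
  H  [+0.01291 -0.10894 +1.00000]
B = K⁻¹H; ‖b₁‖=0.831263, ‖b₂‖=0.831263; λ = 2/(‖b₁‖+‖b₂‖) = 1.202988, sign → tz>0 ⇒ λ=+1.202988
r₁ = λ·B[:,0] = (+0.99856,+0.05133,+0.01553); r₂ = λ·B[:,1] = (-0.04886,+0.99017,-0.13106)
r₃ = r₁×r₂ = (-0.02210,+0.13011,+0.99125); SVD([r₁ r₂ r₃]) → R = UVᵀ:
  R  [+0.99856 -0.04886 -0.02210]
  R  [+0.05133 +0.99017 +0.13011]
  R  [+0.01553 -0.13106 +0.99125]
t = (-0.39243, -0.09112, +1.20299) m
tr R = 2.979984; θ = arccos((tr R − 1)/2) = 0.141597 rad = 8.113°
axis k = ((R−Rᵀ)₃₂, (R−Rᵀ)₁₃, (R−Rᵀ)₂₁) / (2 sinθ) = (-0.925313, -0.133321, +0.354994)
rvec = θ·k = (-0.131021, -0.018878, +0.050266)

rvec=(-0.1310, -0.0189, 0.0503) tvec=(-0.3924, -0.0911, 1.2030)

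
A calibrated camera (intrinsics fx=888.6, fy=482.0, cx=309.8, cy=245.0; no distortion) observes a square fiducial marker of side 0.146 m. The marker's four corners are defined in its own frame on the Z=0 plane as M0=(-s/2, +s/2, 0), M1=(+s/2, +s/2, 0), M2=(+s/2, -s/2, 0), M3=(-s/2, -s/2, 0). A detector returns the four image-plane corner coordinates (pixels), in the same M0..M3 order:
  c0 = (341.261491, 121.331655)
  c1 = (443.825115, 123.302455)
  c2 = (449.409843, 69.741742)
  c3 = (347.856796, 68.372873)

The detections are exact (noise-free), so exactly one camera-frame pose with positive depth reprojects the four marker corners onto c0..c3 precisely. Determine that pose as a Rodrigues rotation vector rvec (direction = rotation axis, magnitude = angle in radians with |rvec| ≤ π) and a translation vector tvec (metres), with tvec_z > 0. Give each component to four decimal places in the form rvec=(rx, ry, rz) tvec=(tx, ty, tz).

rvec=(-0.0955, 0.0931, 0.0646) tvec=(0.1227, -0.3953, 1.2748)

Intrinsics K: fx=888.6, fy=482.0, cx=309.8, cy=245.0
Marker side s = 0.146 m; corners in marker frame (Z=0):
  M0 = (-0.0730, +0.0730, 0)
  M1 = (+0.0730, +0.0730, 0)
  M2 = (+0.0730, -0.0730, 0)
  M3 = (-0.0730, -0.0730, 0)
Detected image corners:
  c0 = (341.261491, 121.331655) px
  c1 = (443.825115, 123.302455) px
  c2 = (449.409843, 69.741742) px
  c3 = (347.856796, 68.372873) px
Planar DLT: solve 8×8 A·h = b for H (H[2,2]=1):
  H  [+669.28589 -70.33464 +395.32447]
  H  [+4.23616 +357.86277 +95.54204]
  H  [-0.07514 -0.07231 +1.00000]
B = K⁻¹H; ‖b₁‖=0.784411, ‖b₂‖=0.784411; λ = 2/(‖b₁‖+‖b₂‖) = 1.274841, sign → tz>0 ⇒ λ=+1.274841
r₁ = λ·B[:,0] = (+0.99360,+0.05990,-0.09579); r₂ = λ·B[:,1] = (-0.06877,+0.99336,-0.09218)
r₃ = r₁×r₂ = (+0.08964,+0.09818,+0.99112); SVD([r₁ r₂ r₃]) → R = UVᵀ:
  R  [+0.99360 -0.06877 +0.08964]
  R  [+0.05990 +0.99336 +0.09818]
  R  [-0.09579 -0.09218 +0.99112]
t = (+0.12270, -0.39530, +1.27484) m
tr R = 2.978086; θ = arccos((tr R − 1)/2) = 0.148169 rad = 8.489°
axis k = ((R−Rᵀ)₃₂, (R−Rᵀ)₁₃, (R−Rᵀ)₂₁) / (2 sinθ) = (-0.644711, +0.628046, +0.435782)
rvec = θ·k = (-0.095526, +0.093057, +0.064569)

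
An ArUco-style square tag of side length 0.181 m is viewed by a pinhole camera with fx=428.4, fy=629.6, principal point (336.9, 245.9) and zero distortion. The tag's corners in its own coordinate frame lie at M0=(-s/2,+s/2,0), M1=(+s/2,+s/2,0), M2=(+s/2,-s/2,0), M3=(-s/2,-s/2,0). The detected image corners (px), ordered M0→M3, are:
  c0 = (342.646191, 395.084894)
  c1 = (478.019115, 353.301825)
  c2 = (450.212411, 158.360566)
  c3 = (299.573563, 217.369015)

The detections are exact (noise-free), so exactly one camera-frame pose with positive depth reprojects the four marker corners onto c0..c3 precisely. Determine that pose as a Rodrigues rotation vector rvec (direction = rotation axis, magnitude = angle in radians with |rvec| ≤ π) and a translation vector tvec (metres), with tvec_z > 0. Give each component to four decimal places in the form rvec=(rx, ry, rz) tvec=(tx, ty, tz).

Intrinsics K: fx=428.4, fy=629.6, cx=336.9, cy=245.9
Marker side s = 0.181 m; corners in marker frame (Z=0):
  M0 = (-0.0905, +0.0905, 0)
  M1 = (+0.0905, +0.0905, 0)
  M2 = (+0.0905, -0.0905, 0)
  M3 = (-0.0905, -0.0905, 0)
Detected image corners:
  c0 = (342.646191, 395.084894) px
  c1 = (478.019115, 353.301825) px
  c2 = (450.212411, 158.360566) px
  c3 = (299.573563, 217.369015) px
Planar DLT: solve 8×8 A·h = b for H (H[2,2]=1):
  H  [+658.28801 +460.63863 +391.55935]
  H  [-368.04570 +1216.69272 +287.44018]
  H  [-0.32917 +0.67136 +1.00000]
B = K⁻¹H; ‖b₁‖=1.881507, ‖b₂‖=1.881507; λ = 2/(‖b₁‖+‖b₂‖) = 0.531489, sign → tz>0 ⇒ λ=+0.531489
r₁ = λ·B[:,0] = (+0.95428,-0.24236,-0.17495); r₂ = λ·B[:,1] = (+0.29088,+0.88773,+0.35682)
r₃ = r₁×r₂ = (+0.06883,-0.39139,+0.91765); SVD([r₁ r₂ r₃]) → R = UVᵀ:
  R  [+0.95428 +0.29088 +0.06883]
  R  [-0.24236 +0.88773 -0.39139]
  R  [-0.17495 +0.35682 +0.91765]
t = (+0.06781, +0.03507, +0.53149) m
tr R = 2.759659; θ = arccos((tr R − 1)/2) = 0.495292 rad = 28.378°
axis k = ((R−Rᵀ)₃₂, (R−Rᵀ)₁₃, (R−Rᵀ)₂₁) / (2 sinθ) = (+0.787114, +0.256458, -0.560965)
rvec = θ·k = (+0.389852, +0.127021, -0.277842)

rvec=(0.3899, 0.1270, -0.2778) tvec=(0.0678, 0.0351, 0.5315)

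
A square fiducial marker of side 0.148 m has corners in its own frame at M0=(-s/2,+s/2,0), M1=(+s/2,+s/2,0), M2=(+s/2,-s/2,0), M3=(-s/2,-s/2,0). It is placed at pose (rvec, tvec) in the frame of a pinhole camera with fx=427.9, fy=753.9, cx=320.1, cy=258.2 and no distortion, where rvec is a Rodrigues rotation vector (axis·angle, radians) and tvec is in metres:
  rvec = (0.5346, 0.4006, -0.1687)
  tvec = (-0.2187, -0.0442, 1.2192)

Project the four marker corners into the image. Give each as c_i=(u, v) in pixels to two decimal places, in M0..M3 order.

c0=(231.16, 271.43) c1=(273.81, 267.28) c2=(256.89, 185.76) c3=(212.70, 194.25)

Intrinsics K: fx=427.9, fy=753.9, cx=320.1, cy=258.2
Marker side s = 0.148 m; corners in marker frame (Z=0):
  M0 = (-0.0740, +0.0740, 0)
  M1 = (+0.0740, +0.0740, 0)
  M2 = (+0.0740, -0.0740, 0)
  M3 = (-0.0740, -0.0740, 0)
rvec = (0.5346, 0.4006, -0.1687), |rvec| = θ = 0.68901 rad = 39.477°
Rodrigues: sinθ=0.63577, 1−cosθ=0.22813; R = I + sinθ·[k]× + (1−cosθ)·[k]×²:
    [+0.90921 +0.25858 +0.32631]
    [-0.05275 +0.84899 -0.52577]
    [-0.41298 +0.46082 +0.78555]
t = (-0.2187, -0.0442, 1.2192) m
M0: Pc = R·M0+t = (-0.26685, +0.02253, +1.28386); u = 427.9·(-0.26685)/1.28386 + 320.1 = 231.1622, v = 753.9·(+0.02253)/1.28386 + 258.2 = 271.4294
M1: Pc = R·M1+t = (-0.13228, +0.01472, +1.22274); u = 427.9·(-0.13228)/1.22274 + 320.1 = 273.8070, v = 753.9·(+0.01472)/1.22274 + 258.2 = 267.2767
M2: Pc = R·M2+t = (-0.17055, -0.11093, +1.15454); u = 427.9·(-0.17055)/1.15454 + 320.1 = 256.8889, v = 753.9·(-0.11093)/1.15454 + 258.2 = 185.7646
M3: Pc = R·M3+t = (-0.30512, -0.10312, +1.21566); u = 427.9·(-0.30512)/1.21566 + 320.1 = 212.7023, v = 753.9·(-0.10312)/1.21566 + 258.2 = 194.2485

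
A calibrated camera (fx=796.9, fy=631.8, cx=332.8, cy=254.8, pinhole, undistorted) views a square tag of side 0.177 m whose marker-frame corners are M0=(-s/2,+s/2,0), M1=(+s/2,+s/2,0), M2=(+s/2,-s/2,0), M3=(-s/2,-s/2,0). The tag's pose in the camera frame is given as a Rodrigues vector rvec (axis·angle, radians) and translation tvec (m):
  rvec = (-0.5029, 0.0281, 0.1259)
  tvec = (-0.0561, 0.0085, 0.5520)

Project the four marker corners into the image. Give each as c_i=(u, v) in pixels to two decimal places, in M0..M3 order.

Intrinsics K: fx=796.9, fy=631.8, cx=332.8, cy=254.8
Marker side s = 0.177 m; corners in marker frame (Z=0):
  M0 = (-0.0885, +0.0885, 0)
  M1 = (+0.0885, +0.0885, 0)
  M2 = (+0.0885, -0.0885, 0)
  M3 = (-0.0885, -0.0885, 0)
rvec = (-0.5029, 0.0281, 0.1259), |rvec| = θ = 0.51918 rad = 29.747°
Rodrigues: sinθ=0.49617, 1−cosθ=0.13177; R = I + sinθ·[k]× + (1−cosθ)·[k]×²:
    [+0.99187 -0.12723 -0.00410]
    [+0.11341 +0.86861 +0.48234]
    [-0.05781 -0.47888 +0.87597]
t = (-0.0561, 0.0085, 0.5520) m
M0: Pc = R·M0+t = (-0.15514, +0.07534, +0.51474); u = 796.9·(-0.15514)/0.51474 + 332.8 = 92.6165, v = 631.8·(+0.07534)/0.51474 + 254.8 = 347.2686
M1: Pc = R·M1+t = (+0.02042, +0.09541, +0.50450); u = 796.9·(+0.02042)/0.50450 + 332.8 = 365.0555, v = 631.8·(+0.09541)/0.50450 + 254.8 = 374.2828
M2: Pc = R·M2+t = (+0.04294, -0.05834, +0.58926); u = 796.9·(+0.04294)/0.58926 + 332.8 = 390.8701, v = 631.8·(-0.05834)/0.58926 + 254.8 = 192.2539
M3: Pc = R·M3+t = (-0.13262, -0.07841, +0.59950); u = 796.9·(-0.13262)/0.59950 + 332.8 = 156.5102, v = 631.8·(-0.07841)/0.59950 + 254.8 = 172.1660

c0=(92.62, 347.27) c1=(365.06, 374.28) c2=(390.87, 192.25) c3=(156.51, 172.17)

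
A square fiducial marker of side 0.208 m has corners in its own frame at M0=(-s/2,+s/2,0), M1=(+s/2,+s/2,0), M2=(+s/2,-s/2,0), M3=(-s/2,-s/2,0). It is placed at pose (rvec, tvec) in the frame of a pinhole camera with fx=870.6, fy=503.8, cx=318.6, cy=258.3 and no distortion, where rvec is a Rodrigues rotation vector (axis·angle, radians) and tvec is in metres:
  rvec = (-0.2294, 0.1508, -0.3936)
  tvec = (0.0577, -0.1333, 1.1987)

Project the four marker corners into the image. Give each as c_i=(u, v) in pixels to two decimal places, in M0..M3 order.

c0=(318.88, 258.84) c1=(461.11, 223.17) c2=(401.07, 147.16) c3=(265.84, 182.61)

Intrinsics K: fx=870.6, fy=503.8, cx=318.6, cy=258.3
Marker side s = 0.208 m; corners in marker frame (Z=0):
  M0 = (-0.1040, +0.1040, 0)
  M1 = (+0.1040, +0.1040, 0)
  M2 = (+0.1040, -0.1040, 0)
  M3 = (-0.1040, -0.1040, 0)
rvec = (-0.2294, 0.1508, -0.3936), |rvec| = θ = 0.47988 rad = 27.495°
Rodrigues: sinθ=0.46167, 1−cosθ=0.11295; R = I + sinθ·[k]× + (1−cosθ)·[k]×²:
    [+0.91286 +0.36170 +0.18936]
    [-0.39563 +0.89820 +0.19158]
    [-0.10079 -0.24981 +0.96304]
t = (0.0577, -0.1333, 1.1987) m
M0: Pc = R·M0+t = (+0.00038, +0.00126, +1.18320); u = 870.6·(+0.00038)/1.18320 + 318.6 = 318.8790, v = 503.8·(+0.00126)/1.18320 + 258.3 = 258.8361
M1: Pc = R·M1+t = (+0.19025, -0.08103, +1.16224); u = 870.6·(+0.19025)/1.16224 + 318.6 = 461.1142, v = 503.8·(-0.08103)/1.16224 + 258.3 = 223.1744
M2: Pc = R·M2+t = (+0.11502, -0.26786, +1.21420); u = 870.6·(+0.11502)/1.21420 + 318.6 = 401.0719, v = 503.8·(-0.26786)/1.21420 + 258.3 = 147.1588
M3: Pc = R·M3+t = (-0.07485, -0.18557, +1.23516); u = 870.6·(-0.07485)/1.23516 + 318.6 = 265.8393, v = 503.8·(-0.18557)/1.23516 + 258.3 = 182.6105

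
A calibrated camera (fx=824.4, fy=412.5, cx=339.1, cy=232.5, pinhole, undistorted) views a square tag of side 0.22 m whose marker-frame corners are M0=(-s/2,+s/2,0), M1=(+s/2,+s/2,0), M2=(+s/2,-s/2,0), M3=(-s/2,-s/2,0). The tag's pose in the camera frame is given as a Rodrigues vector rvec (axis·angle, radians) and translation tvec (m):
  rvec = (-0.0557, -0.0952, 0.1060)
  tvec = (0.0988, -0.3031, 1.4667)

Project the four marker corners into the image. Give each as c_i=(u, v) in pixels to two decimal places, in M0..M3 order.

c0=(326.93, 173.95) c1=(449.21, 181.44) c2=(460.81, 121.16) c3=(339.80, 112.91)

Intrinsics K: fx=824.4, fy=412.5, cx=339.1, cy=232.5
Marker side s = 0.22 m; corners in marker frame (Z=0):
  M0 = (-0.1100, +0.1100, 0)
  M1 = (+0.1100, +0.1100, 0)
  M2 = (+0.1100, -0.1100, 0)
  M3 = (-0.1100, -0.1100, 0)
rvec = (-0.0557, -0.0952, 0.1060), |rvec| = θ = 0.15298 rad = 8.765°
Rodrigues: sinθ=0.15238, 1−cosθ=0.01168; R = I + sinθ·[k]× + (1−cosθ)·[k]×²:
    [+0.98987 -0.10294 -0.09778]
    [+0.10823 +0.99284 +0.05045]
    [+0.09188 -0.06052 +0.99393]
t = (0.0988, -0.3031, 1.4667) m
M0: Pc = R·M0+t = (-0.02141, -0.20579, +1.44994); u = 824.4·(-0.02141)/1.44994 + 339.1 = 326.9272, v = 412.5·(-0.20579)/1.44994 + 232.5 = 173.9529
M1: Pc = R·M1+t = (+0.19636, -0.18198, +1.47015); u = 824.4·(+0.19636)/1.47015 + 339.1 = 449.2119, v = 412.5·(-0.18198)/1.47015 + 232.5 = 181.4390
M2: Pc = R·M2+t = (+0.21901, -0.40041, +1.48346); u = 824.4·(+0.21901)/1.48346 + 339.1 = 460.8092, v = 412.5·(-0.40041)/1.48346 + 232.5 = 121.1606
M3: Pc = R·M3+t = (+0.00124, -0.42422, +1.46325); u = 824.4·(+0.00124)/1.46325 + 339.1 = 339.7974, v = 412.5·(-0.42422)/1.46325 + 232.5 = 112.9099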